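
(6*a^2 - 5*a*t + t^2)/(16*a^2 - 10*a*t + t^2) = (-3*a + t)/(-8*a + t)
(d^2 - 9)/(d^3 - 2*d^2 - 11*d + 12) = (d - 3)/(d^2 - 5*d + 4)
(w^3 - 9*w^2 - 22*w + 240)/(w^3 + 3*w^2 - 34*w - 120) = (w - 8)/(w + 4)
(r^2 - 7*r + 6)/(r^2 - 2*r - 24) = (r - 1)/(r + 4)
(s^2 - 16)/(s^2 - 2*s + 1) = (s^2 - 16)/(s^2 - 2*s + 1)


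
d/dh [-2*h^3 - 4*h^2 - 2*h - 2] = -6*h^2 - 8*h - 2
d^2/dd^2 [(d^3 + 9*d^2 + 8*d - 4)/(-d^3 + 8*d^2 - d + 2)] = 2*(-17*d^6 - 21*d^5 + 231*d^4 - 943*d^3 + 1122*d^2 + 300*d - 112)/(d^9 - 24*d^8 + 195*d^7 - 566*d^6 + 291*d^5 - 420*d^4 + 109*d^3 - 102*d^2 + 12*d - 8)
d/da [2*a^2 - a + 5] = 4*a - 1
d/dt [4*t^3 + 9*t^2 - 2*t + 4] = 12*t^2 + 18*t - 2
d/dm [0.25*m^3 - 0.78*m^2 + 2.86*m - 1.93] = 0.75*m^2 - 1.56*m + 2.86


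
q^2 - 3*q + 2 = (q - 2)*(q - 1)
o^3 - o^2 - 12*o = o*(o - 4)*(o + 3)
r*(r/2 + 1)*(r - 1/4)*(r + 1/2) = r^4/2 + 9*r^3/8 + 3*r^2/16 - r/8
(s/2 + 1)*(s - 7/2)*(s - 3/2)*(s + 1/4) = s^4/2 - 11*s^3/8 - 11*s^2/4 + 149*s/32 + 21/16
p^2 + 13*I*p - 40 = (p + 5*I)*(p + 8*I)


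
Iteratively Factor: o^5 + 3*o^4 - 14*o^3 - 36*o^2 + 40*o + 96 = (o + 2)*(o^4 + o^3 - 16*o^2 - 4*o + 48) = (o - 3)*(o + 2)*(o^3 + 4*o^2 - 4*o - 16) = (o - 3)*(o + 2)^2*(o^2 + 2*o - 8) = (o - 3)*(o + 2)^2*(o + 4)*(o - 2)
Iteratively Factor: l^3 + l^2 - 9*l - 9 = (l + 1)*(l^2 - 9) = (l + 1)*(l + 3)*(l - 3)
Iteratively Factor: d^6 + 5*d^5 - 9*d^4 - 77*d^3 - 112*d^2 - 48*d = (d + 1)*(d^5 + 4*d^4 - 13*d^3 - 64*d^2 - 48*d) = (d + 1)*(d + 3)*(d^4 + d^3 - 16*d^2 - 16*d) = d*(d + 1)*(d + 3)*(d^3 + d^2 - 16*d - 16) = d*(d - 4)*(d + 1)*(d + 3)*(d^2 + 5*d + 4) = d*(d - 4)*(d + 1)*(d + 3)*(d + 4)*(d + 1)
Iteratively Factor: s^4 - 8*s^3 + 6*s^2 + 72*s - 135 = (s - 3)*(s^3 - 5*s^2 - 9*s + 45) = (s - 3)^2*(s^2 - 2*s - 15) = (s - 5)*(s - 3)^2*(s + 3)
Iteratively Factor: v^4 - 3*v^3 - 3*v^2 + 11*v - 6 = (v - 1)*(v^3 - 2*v^2 - 5*v + 6) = (v - 1)*(v + 2)*(v^2 - 4*v + 3) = (v - 3)*(v - 1)*(v + 2)*(v - 1)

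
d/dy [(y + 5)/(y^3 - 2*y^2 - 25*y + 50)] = (7 - 2*y)/(y^4 - 14*y^3 + 69*y^2 - 140*y + 100)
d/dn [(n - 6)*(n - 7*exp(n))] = n - (n - 6)*(7*exp(n) - 1) - 7*exp(n)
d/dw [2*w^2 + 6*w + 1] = 4*w + 6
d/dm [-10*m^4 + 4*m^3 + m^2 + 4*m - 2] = -40*m^3 + 12*m^2 + 2*m + 4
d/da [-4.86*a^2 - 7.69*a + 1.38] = -9.72*a - 7.69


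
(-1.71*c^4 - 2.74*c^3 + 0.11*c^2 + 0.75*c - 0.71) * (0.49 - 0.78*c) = 1.3338*c^5 + 1.2993*c^4 - 1.4284*c^3 - 0.5311*c^2 + 0.9213*c - 0.3479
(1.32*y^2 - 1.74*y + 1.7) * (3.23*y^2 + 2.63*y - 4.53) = 4.2636*y^4 - 2.1486*y^3 - 5.0648*y^2 + 12.3532*y - 7.701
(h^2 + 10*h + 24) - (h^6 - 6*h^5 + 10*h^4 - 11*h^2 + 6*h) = -h^6 + 6*h^5 - 10*h^4 + 12*h^2 + 4*h + 24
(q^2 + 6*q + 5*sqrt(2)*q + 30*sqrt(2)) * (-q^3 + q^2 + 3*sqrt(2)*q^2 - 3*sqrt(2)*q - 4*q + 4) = -q^5 - 5*q^4 - 2*sqrt(2)*q^4 - 10*sqrt(2)*q^3 + 32*q^3 - 8*sqrt(2)*q^2 + 130*q^2 - 156*q - 100*sqrt(2)*q + 120*sqrt(2)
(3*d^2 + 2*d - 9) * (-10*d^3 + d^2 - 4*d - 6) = -30*d^5 - 17*d^4 + 80*d^3 - 35*d^2 + 24*d + 54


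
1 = 1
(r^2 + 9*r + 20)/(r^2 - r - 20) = (r + 5)/(r - 5)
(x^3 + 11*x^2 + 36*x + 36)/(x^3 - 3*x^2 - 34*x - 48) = (x + 6)/(x - 8)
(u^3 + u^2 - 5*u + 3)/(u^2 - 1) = (u^2 + 2*u - 3)/(u + 1)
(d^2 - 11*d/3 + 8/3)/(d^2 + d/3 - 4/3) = (3*d - 8)/(3*d + 4)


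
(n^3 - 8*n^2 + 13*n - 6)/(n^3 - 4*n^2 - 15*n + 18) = (n - 1)/(n + 3)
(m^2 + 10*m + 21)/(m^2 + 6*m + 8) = (m^2 + 10*m + 21)/(m^2 + 6*m + 8)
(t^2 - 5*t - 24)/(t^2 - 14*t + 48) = (t + 3)/(t - 6)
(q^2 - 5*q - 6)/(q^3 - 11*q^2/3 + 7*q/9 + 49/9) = 9*(q - 6)/(9*q^2 - 42*q + 49)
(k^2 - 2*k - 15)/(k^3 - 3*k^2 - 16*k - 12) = (-k^2 + 2*k + 15)/(-k^3 + 3*k^2 + 16*k + 12)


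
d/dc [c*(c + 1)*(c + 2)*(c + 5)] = 4*c^3 + 24*c^2 + 34*c + 10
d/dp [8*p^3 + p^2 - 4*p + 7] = 24*p^2 + 2*p - 4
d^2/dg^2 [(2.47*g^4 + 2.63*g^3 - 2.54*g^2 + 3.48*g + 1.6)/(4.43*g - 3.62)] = (290.841018*g^4 - 530.539458*g^3 + 135.356868*g^2 + 206.787432*g + 107.844064)/(86.938307*g^3 - 213.126414*g^2 + 174.157476*g - 47.437928)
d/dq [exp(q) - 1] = exp(q)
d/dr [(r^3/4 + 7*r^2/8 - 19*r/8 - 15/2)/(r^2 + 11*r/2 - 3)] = (4*r^4 + 44*r^3 + 79*r^2 + 156*r + 774)/(4*(4*r^4 + 44*r^3 + 97*r^2 - 132*r + 36))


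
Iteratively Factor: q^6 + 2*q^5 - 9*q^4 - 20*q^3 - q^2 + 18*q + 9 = (q - 1)*(q^5 + 3*q^4 - 6*q^3 - 26*q^2 - 27*q - 9) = (q - 3)*(q - 1)*(q^4 + 6*q^3 + 12*q^2 + 10*q + 3) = (q - 3)*(q - 1)*(q + 1)*(q^3 + 5*q^2 + 7*q + 3) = (q - 3)*(q - 1)*(q + 1)^2*(q^2 + 4*q + 3) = (q - 3)*(q - 1)*(q + 1)^2*(q + 3)*(q + 1)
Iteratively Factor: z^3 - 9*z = (z - 3)*(z^2 + 3*z) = (z - 3)*(z + 3)*(z)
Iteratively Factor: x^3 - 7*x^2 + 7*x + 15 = (x - 5)*(x^2 - 2*x - 3) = (x - 5)*(x + 1)*(x - 3)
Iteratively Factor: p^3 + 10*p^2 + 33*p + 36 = (p + 3)*(p^2 + 7*p + 12) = (p + 3)*(p + 4)*(p + 3)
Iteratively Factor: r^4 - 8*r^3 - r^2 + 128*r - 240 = (r - 3)*(r^3 - 5*r^2 - 16*r + 80) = (r - 3)*(r + 4)*(r^2 - 9*r + 20) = (r - 5)*(r - 3)*(r + 4)*(r - 4)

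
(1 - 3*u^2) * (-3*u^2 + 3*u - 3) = 9*u^4 - 9*u^3 + 6*u^2 + 3*u - 3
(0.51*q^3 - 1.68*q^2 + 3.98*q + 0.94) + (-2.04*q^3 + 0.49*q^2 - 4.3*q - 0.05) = -1.53*q^3 - 1.19*q^2 - 0.32*q + 0.89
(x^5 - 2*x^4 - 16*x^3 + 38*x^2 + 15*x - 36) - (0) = x^5 - 2*x^4 - 16*x^3 + 38*x^2 + 15*x - 36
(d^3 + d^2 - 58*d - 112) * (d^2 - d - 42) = d^5 - 101*d^3 - 96*d^2 + 2548*d + 4704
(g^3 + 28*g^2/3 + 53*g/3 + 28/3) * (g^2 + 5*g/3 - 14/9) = g^5 + 11*g^4 + 95*g^3/3 + 655*g^2/27 - 322*g/27 - 392/27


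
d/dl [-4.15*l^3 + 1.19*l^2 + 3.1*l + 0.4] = -12.45*l^2 + 2.38*l + 3.1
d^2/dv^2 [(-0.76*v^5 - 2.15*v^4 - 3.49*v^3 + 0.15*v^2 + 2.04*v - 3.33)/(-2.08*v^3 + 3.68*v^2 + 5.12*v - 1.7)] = (6.576128*v^9 - 34.904064*v^8 + 13.1911680000001*v^7 + 396.018688*v^6 + 520.982976*v^5 + 167.91264*v^4 - 522.29792*v^3 + 31.029264*v^2 + 289.749048*v + 179.873544)/(8.998912*v^9 - 47.763456*v^8 + 18.051072*v^7 + 207.371776*v^6 - 122.508288*v^5 - 328.966656*v^4 + 76.000192*v^3 + 101.78784*v^2 - 44.3904*v + 4.913)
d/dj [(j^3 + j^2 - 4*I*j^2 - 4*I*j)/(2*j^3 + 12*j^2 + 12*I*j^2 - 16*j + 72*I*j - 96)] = (j^4*(5 + 10*I) + j^3*(-16 + 80*I) + j^2*(-32 + 92*I) + j*(-96 + 384*I) + 192*I)/(2*j^6 + j^5*(24 + 24*I) + j^4*(-32 + 288*I) + j^3*(-1248 + 672*I) + j^2*(-3616 - 2304*I) + j*(1536 - 6912*I) + 4608)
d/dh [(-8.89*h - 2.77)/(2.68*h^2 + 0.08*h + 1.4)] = (23.8252*h^2 + 14.8472*h - 12.2244)/(7.1824*h^4 + 0.4288*h^3 + 7.5104*h^2 + 0.224*h + 1.96)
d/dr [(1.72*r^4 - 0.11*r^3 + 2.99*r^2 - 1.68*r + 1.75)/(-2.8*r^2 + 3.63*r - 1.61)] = (-9.632*r^5 + 19.0388*r^4 - 11.8754*r^3 + 6.681*r^2 + 0.172199999999998*r - 3.6477)/(7.84*r^4 - 20.328*r^3 + 22.1929*r^2 - 11.6886*r + 2.5921)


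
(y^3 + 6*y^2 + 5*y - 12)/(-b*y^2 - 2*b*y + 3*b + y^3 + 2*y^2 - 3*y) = (y + 4)/(-b + y)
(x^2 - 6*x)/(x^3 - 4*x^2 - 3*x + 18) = x*(x - 6)/(x^3 - 4*x^2 - 3*x + 18)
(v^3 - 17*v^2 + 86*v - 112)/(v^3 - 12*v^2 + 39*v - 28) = (v^2 - 10*v + 16)/(v^2 - 5*v + 4)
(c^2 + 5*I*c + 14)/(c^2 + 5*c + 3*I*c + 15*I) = (c^2 + 5*I*c + 14)/(c^2 + c*(5 + 3*I) + 15*I)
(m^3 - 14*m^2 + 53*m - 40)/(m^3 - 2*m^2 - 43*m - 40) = (m^2 - 6*m + 5)/(m^2 + 6*m + 5)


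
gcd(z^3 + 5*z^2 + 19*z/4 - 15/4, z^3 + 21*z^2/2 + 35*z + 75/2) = z^2 + 11*z/2 + 15/2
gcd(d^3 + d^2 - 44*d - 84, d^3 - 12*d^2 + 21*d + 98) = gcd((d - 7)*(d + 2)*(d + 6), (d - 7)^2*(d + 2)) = d^2 - 5*d - 14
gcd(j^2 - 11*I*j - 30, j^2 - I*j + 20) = j - 5*I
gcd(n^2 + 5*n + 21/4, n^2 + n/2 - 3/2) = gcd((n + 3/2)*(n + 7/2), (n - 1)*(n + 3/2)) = n + 3/2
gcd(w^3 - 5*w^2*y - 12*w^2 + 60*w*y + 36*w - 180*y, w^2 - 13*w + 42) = w - 6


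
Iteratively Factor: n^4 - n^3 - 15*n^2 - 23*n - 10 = (n + 1)*(n^3 - 2*n^2 - 13*n - 10) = (n + 1)*(n + 2)*(n^2 - 4*n - 5) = (n + 1)^2*(n + 2)*(n - 5)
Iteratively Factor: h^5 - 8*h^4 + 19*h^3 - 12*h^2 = (h)*(h^4 - 8*h^3 + 19*h^2 - 12*h) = h*(h - 1)*(h^3 - 7*h^2 + 12*h) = h*(h - 3)*(h - 1)*(h^2 - 4*h) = h*(h - 4)*(h - 3)*(h - 1)*(h)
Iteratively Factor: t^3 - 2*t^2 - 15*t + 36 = (t - 3)*(t^2 + t - 12) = (t - 3)^2*(t + 4)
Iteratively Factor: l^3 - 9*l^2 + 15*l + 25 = (l - 5)*(l^2 - 4*l - 5) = (l - 5)^2*(l + 1)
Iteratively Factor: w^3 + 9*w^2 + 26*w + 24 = (w + 2)*(w^2 + 7*w + 12) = (w + 2)*(w + 3)*(w + 4)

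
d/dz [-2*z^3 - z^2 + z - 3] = -6*z^2 - 2*z + 1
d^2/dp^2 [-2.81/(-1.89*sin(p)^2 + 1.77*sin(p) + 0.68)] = (40.150404*sin(p)^4 - 28.200879*sin(p)^3 - 36.976509*sin(p)^2 + 53.019642*sin(p) - 24.829722)/(-1.89*sin(p)^2 + 1.77*sin(p) + 0.68)^3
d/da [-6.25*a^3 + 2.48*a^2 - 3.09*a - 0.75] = -18.75*a^2 + 4.96*a - 3.09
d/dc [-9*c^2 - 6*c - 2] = -18*c - 6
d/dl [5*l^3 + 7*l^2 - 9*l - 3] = 15*l^2 + 14*l - 9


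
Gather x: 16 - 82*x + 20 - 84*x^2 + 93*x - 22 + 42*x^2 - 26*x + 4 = -42*x^2 - 15*x + 18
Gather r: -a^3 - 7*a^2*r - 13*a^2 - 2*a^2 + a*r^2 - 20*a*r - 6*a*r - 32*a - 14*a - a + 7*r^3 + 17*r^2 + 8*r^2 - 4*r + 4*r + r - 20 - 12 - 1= -a^3 - 15*a^2 - 47*a + 7*r^3 + r^2*(a + 25) + r*(-7*a^2 - 26*a + 1) - 33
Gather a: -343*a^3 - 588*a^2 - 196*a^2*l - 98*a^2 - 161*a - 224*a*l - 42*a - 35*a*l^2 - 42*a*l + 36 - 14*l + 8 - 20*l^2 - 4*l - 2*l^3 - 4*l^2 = -343*a^3 + a^2*(-196*l - 686) + a*(-35*l^2 - 266*l - 203) - 2*l^3 - 24*l^2 - 18*l + 44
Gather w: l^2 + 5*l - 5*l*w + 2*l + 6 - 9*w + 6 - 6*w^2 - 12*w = l^2 + 7*l - 6*w^2 + w*(-5*l - 21) + 12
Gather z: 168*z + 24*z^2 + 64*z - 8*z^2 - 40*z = 16*z^2 + 192*z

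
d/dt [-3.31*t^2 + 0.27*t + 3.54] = 0.27 - 6.62*t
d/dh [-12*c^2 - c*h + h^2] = -c + 2*h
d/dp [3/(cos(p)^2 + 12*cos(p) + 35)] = 6*(cos(p) + 6)*sin(p)/(cos(p)^2 + 12*cos(p) + 35)^2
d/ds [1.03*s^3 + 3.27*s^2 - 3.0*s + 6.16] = 3.09*s^2 + 6.54*s - 3.0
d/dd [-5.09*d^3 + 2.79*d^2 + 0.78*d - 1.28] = -15.27*d^2 + 5.58*d + 0.78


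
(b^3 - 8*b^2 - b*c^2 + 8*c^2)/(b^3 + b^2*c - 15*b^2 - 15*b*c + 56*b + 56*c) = (b - c)/(b - 7)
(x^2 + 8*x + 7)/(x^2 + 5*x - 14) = (x + 1)/(x - 2)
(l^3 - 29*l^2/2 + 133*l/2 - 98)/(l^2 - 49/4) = 2*(l^2 - 11*l + 28)/(2*l + 7)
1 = 1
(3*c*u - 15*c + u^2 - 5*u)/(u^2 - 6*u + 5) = (3*c + u)/(u - 1)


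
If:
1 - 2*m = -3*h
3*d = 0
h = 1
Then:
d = 0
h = 1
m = 2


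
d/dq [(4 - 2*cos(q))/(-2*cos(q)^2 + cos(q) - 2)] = 4*(cos(q) - 4)*sin(q)*cos(q)/(cos(q) - cos(2*q) - 3)^2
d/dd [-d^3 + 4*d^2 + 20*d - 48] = -3*d^2 + 8*d + 20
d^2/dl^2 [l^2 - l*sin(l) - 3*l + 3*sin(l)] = l*sin(l) - 3*sin(l) - 2*cos(l) + 2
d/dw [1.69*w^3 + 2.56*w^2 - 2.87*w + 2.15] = 5.07*w^2 + 5.12*w - 2.87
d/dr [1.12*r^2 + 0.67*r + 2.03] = 2.24*r + 0.67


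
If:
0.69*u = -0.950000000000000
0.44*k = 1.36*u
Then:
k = -4.26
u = -1.38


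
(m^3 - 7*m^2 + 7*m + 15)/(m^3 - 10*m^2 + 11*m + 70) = (m^2 - 2*m - 3)/(m^2 - 5*m - 14)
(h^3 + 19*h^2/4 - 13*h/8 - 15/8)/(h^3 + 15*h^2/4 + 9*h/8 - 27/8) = (2*h^2 + 11*h + 5)/(2*h^2 + 9*h + 9)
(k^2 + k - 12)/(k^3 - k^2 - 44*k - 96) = (k - 3)/(k^2 - 5*k - 24)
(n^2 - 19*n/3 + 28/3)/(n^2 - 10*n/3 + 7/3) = (n - 4)/(n - 1)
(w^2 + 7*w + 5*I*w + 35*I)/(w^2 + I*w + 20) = (w + 7)/(w - 4*I)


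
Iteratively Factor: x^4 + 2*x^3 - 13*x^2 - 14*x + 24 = (x + 2)*(x^3 - 13*x + 12) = (x - 1)*(x + 2)*(x^2 + x - 12) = (x - 1)*(x + 2)*(x + 4)*(x - 3)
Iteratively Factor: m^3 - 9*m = (m - 3)*(m^2 + 3*m) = (m - 3)*(m + 3)*(m)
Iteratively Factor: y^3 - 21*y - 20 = (y + 1)*(y^2 - y - 20) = (y - 5)*(y + 1)*(y + 4)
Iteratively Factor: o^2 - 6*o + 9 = (o - 3)*(o - 3)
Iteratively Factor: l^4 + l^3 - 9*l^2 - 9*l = (l + 1)*(l^3 - 9*l) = (l - 3)*(l + 1)*(l^2 + 3*l) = (l - 3)*(l + 1)*(l + 3)*(l)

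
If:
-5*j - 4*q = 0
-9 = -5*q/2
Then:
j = -72/25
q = 18/5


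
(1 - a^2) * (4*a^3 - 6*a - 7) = -4*a^5 + 10*a^3 + 7*a^2 - 6*a - 7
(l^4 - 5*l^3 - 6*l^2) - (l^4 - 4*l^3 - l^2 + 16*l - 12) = -l^3 - 5*l^2 - 16*l + 12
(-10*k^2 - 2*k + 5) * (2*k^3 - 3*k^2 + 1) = -20*k^5 + 26*k^4 + 16*k^3 - 25*k^2 - 2*k + 5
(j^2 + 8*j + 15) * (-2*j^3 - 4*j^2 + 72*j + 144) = -2*j^5 - 20*j^4 + 10*j^3 + 660*j^2 + 2232*j + 2160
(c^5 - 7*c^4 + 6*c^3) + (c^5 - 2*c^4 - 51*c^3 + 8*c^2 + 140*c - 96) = 2*c^5 - 9*c^4 - 45*c^3 + 8*c^2 + 140*c - 96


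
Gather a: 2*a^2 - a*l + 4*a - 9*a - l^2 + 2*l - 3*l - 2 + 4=2*a^2 + a*(-l - 5) - l^2 - l + 2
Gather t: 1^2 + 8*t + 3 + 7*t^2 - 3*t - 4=7*t^2 + 5*t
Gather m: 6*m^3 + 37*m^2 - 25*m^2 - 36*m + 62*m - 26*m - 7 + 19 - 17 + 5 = 6*m^3 + 12*m^2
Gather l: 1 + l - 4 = l - 3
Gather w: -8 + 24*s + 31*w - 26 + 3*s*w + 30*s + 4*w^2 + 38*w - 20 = 54*s + 4*w^2 + w*(3*s + 69) - 54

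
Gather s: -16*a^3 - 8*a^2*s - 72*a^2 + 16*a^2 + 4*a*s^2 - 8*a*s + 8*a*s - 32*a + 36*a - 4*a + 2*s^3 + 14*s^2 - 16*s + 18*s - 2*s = -16*a^3 - 8*a^2*s - 56*a^2 + 2*s^3 + s^2*(4*a + 14)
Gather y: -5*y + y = -4*y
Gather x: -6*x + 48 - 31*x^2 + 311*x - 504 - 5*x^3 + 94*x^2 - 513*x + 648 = -5*x^3 + 63*x^2 - 208*x + 192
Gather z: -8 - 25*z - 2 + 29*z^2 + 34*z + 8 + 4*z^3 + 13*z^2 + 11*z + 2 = 4*z^3 + 42*z^2 + 20*z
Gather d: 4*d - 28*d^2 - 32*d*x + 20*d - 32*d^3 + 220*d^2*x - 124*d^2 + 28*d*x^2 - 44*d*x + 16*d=-32*d^3 + d^2*(220*x - 152) + d*(28*x^2 - 76*x + 40)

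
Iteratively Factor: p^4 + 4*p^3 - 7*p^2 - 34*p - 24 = (p - 3)*(p^3 + 7*p^2 + 14*p + 8) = (p - 3)*(p + 4)*(p^2 + 3*p + 2) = (p - 3)*(p + 1)*(p + 4)*(p + 2)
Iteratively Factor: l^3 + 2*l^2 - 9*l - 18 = (l + 3)*(l^2 - l - 6) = (l - 3)*(l + 3)*(l + 2)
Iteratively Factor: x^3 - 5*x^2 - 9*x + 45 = (x + 3)*(x^2 - 8*x + 15) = (x - 5)*(x + 3)*(x - 3)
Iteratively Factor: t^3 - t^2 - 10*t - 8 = (t - 4)*(t^2 + 3*t + 2) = (t - 4)*(t + 1)*(t + 2)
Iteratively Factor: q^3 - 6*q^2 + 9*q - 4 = (q - 1)*(q^2 - 5*q + 4) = (q - 1)^2*(q - 4)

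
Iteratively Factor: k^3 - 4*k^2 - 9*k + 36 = (k - 4)*(k^2 - 9) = (k - 4)*(k + 3)*(k - 3)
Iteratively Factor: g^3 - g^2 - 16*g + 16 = (g - 1)*(g^2 - 16) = (g - 4)*(g - 1)*(g + 4)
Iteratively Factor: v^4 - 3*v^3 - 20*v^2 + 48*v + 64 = (v - 4)*(v^3 + v^2 - 16*v - 16) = (v - 4)^2*(v^2 + 5*v + 4) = (v - 4)^2*(v + 1)*(v + 4)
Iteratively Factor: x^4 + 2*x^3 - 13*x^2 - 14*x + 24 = (x + 4)*(x^3 - 2*x^2 - 5*x + 6) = (x - 1)*(x + 4)*(x^2 - x - 6) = (x - 1)*(x + 2)*(x + 4)*(x - 3)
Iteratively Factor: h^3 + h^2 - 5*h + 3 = (h - 1)*(h^2 + 2*h - 3) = (h - 1)*(h + 3)*(h - 1)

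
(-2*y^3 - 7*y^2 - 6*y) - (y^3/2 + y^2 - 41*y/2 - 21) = -5*y^3/2 - 8*y^2 + 29*y/2 + 21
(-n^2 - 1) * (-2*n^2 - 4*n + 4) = 2*n^4 + 4*n^3 - 2*n^2 + 4*n - 4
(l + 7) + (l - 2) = 2*l + 5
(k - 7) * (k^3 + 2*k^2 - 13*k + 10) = k^4 - 5*k^3 - 27*k^2 + 101*k - 70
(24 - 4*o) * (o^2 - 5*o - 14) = -4*o^3 + 44*o^2 - 64*o - 336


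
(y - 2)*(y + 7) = y^2 + 5*y - 14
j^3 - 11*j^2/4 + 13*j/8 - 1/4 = (j - 2)*(j - 1/2)*(j - 1/4)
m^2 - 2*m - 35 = (m - 7)*(m + 5)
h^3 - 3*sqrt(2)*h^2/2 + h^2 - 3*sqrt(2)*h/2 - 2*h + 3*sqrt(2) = (h - 1)*(h + 2)*(h - 3*sqrt(2)/2)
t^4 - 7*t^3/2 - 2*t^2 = t^2*(t - 4)*(t + 1/2)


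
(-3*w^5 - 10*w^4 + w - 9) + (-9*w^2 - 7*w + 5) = -3*w^5 - 10*w^4 - 9*w^2 - 6*w - 4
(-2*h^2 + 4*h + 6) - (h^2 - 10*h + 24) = -3*h^2 + 14*h - 18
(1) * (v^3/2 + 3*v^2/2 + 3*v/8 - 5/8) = v^3/2 + 3*v^2/2 + 3*v/8 - 5/8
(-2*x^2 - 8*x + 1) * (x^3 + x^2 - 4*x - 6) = -2*x^5 - 10*x^4 + x^3 + 45*x^2 + 44*x - 6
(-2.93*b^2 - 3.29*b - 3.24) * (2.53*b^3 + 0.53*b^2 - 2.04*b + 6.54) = -7.4129*b^5 - 9.8766*b^4 - 3.9637*b^3 - 14.1678*b^2 - 14.907*b - 21.1896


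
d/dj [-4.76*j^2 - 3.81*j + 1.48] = -9.52*j - 3.81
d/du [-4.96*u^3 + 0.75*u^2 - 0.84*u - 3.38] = -14.88*u^2 + 1.5*u - 0.84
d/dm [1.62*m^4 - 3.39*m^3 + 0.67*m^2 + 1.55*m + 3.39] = 6.48*m^3 - 10.17*m^2 + 1.34*m + 1.55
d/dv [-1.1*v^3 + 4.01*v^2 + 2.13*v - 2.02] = -3.3*v^2 + 8.02*v + 2.13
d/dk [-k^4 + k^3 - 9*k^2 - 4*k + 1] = -4*k^3 + 3*k^2 - 18*k - 4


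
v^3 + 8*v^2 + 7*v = v*(v + 1)*(v + 7)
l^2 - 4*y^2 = (l - 2*y)*(l + 2*y)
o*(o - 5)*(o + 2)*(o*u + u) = o^4*u - 2*o^3*u - 13*o^2*u - 10*o*u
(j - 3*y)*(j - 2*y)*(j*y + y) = j^3*y - 5*j^2*y^2 + j^2*y + 6*j*y^3 - 5*j*y^2 + 6*y^3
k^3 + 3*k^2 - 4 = (k - 1)*(k + 2)^2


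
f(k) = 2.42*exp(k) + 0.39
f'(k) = 2.42*exp(k)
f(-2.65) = 0.56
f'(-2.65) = 0.17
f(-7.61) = 0.39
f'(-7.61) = 0.00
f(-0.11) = 2.56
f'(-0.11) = 2.17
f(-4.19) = 0.43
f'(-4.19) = 0.04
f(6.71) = 1986.17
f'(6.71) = 1985.78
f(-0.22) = 2.33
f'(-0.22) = 1.94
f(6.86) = 2307.54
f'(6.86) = 2307.15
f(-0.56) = 1.77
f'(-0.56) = 1.38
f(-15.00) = 0.39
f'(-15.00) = 0.00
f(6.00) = 976.69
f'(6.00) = 976.30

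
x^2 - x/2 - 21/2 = (x - 7/2)*(x + 3)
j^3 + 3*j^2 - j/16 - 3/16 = (j - 1/4)*(j + 1/4)*(j + 3)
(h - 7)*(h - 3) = h^2 - 10*h + 21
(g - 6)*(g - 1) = g^2 - 7*g + 6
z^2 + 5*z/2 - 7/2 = (z - 1)*(z + 7/2)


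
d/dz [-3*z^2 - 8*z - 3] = -6*z - 8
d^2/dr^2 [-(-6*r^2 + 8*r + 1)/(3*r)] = -2/(3*r^3)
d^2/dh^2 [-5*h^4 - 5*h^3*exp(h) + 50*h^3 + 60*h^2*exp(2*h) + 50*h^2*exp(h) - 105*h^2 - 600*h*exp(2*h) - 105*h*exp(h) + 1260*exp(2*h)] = -5*h^3*exp(h) + 240*h^2*exp(2*h) + 20*h^2*exp(h) - 60*h^2 - 1920*h*exp(2*h) + 65*h*exp(h) + 300*h + 2760*exp(2*h) - 110*exp(h) - 210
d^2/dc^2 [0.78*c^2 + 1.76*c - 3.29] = 1.56000000000000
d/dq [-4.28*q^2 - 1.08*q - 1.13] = -8.56*q - 1.08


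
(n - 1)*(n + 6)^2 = n^3 + 11*n^2 + 24*n - 36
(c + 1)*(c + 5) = c^2 + 6*c + 5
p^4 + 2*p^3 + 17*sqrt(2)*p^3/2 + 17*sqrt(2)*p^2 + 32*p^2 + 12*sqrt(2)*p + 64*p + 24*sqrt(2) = (p + 2)*(p + sqrt(2)/2)*(p + 2*sqrt(2))*(p + 6*sqrt(2))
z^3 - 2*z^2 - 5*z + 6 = (z - 3)*(z - 1)*(z + 2)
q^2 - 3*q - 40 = (q - 8)*(q + 5)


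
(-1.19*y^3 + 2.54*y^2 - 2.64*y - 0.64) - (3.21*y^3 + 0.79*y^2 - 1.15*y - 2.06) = -4.4*y^3 + 1.75*y^2 - 1.49*y + 1.42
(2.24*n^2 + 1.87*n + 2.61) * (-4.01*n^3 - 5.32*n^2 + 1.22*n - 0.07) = -8.9824*n^5 - 19.4155*n^4 - 17.6817*n^3 - 11.7606*n^2 + 3.0533*n - 0.1827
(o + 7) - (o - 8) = 15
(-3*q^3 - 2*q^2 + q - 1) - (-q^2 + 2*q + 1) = -3*q^3 - q^2 - q - 2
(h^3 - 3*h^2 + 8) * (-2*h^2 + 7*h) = -2*h^5 + 13*h^4 - 21*h^3 - 16*h^2 + 56*h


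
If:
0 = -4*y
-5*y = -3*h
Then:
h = 0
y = 0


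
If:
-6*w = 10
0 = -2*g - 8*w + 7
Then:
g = 61/6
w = -5/3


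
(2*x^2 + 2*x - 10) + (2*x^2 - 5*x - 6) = 4*x^2 - 3*x - 16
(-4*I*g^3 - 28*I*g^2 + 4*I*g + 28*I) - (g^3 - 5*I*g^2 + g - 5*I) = -g^3 - 4*I*g^3 - 23*I*g^2 - g + 4*I*g + 33*I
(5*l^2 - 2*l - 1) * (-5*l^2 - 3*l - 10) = -25*l^4 - 5*l^3 - 39*l^2 + 23*l + 10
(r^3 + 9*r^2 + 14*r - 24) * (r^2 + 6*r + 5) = r^5 + 15*r^4 + 73*r^3 + 105*r^2 - 74*r - 120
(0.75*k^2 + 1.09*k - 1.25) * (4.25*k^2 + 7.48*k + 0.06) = 3.1875*k^4 + 10.2425*k^3 + 2.8857*k^2 - 9.2846*k - 0.075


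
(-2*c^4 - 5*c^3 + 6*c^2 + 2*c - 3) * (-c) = 2*c^5 + 5*c^4 - 6*c^3 - 2*c^2 + 3*c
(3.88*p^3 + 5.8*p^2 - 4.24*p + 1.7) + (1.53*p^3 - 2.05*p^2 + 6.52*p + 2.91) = 5.41*p^3 + 3.75*p^2 + 2.28*p + 4.61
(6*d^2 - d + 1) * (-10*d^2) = -60*d^4 + 10*d^3 - 10*d^2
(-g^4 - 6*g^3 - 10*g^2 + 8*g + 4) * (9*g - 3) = -9*g^5 - 51*g^4 - 72*g^3 + 102*g^2 + 12*g - 12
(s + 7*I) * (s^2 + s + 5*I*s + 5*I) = s^3 + s^2 + 12*I*s^2 - 35*s + 12*I*s - 35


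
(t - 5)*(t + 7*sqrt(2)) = t^2 - 5*t + 7*sqrt(2)*t - 35*sqrt(2)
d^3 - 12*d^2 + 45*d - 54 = (d - 6)*(d - 3)^2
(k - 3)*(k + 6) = k^2 + 3*k - 18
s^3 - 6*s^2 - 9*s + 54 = (s - 6)*(s - 3)*(s + 3)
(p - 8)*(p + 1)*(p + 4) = p^3 - 3*p^2 - 36*p - 32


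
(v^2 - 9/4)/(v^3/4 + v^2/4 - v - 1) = (4*v^2 - 9)/(v^3 + v^2 - 4*v - 4)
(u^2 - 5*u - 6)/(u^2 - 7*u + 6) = (u + 1)/(u - 1)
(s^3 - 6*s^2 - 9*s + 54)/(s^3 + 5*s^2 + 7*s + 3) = (s^2 - 9*s + 18)/(s^2 + 2*s + 1)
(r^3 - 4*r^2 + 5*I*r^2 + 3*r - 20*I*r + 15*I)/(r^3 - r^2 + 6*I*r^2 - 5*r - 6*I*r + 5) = (r - 3)/(r + I)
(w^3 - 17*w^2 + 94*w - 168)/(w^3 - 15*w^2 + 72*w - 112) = (w - 6)/(w - 4)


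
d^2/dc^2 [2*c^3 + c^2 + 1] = 12*c + 2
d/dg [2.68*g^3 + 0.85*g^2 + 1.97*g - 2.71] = 8.04*g^2 + 1.7*g + 1.97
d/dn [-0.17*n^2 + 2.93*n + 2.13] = 2.93 - 0.34*n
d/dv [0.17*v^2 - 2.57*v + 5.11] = 0.34*v - 2.57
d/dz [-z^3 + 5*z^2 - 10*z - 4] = -3*z^2 + 10*z - 10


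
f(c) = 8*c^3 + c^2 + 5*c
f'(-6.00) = 857.00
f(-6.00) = -1722.00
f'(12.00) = 3485.00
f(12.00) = 14028.00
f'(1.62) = 71.23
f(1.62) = 44.74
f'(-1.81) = 80.01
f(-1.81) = -53.21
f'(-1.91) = 88.73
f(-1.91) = -61.64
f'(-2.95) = 207.96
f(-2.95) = -211.43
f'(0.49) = 11.74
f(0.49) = 3.63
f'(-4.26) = 432.02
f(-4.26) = -621.62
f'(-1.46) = 53.24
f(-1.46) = -30.07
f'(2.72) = 188.00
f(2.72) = 181.99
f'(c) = 24*c^2 + 2*c + 5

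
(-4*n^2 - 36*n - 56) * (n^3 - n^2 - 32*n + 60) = -4*n^5 - 32*n^4 + 108*n^3 + 968*n^2 - 368*n - 3360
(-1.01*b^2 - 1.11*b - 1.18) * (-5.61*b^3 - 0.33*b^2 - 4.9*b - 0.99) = 5.6661*b^5 + 6.5604*b^4 + 11.9351*b^3 + 6.8283*b^2 + 6.8809*b + 1.1682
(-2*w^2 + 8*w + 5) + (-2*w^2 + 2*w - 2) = -4*w^2 + 10*w + 3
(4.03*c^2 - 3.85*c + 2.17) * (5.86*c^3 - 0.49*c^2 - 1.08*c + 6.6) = 23.6158*c^5 - 24.5357*c^4 + 10.2503*c^3 + 29.6927*c^2 - 27.7536*c + 14.322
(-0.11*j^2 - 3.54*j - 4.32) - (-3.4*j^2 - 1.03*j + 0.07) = 3.29*j^2 - 2.51*j - 4.39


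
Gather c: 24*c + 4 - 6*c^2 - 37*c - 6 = -6*c^2 - 13*c - 2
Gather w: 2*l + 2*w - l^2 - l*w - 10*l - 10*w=-l^2 - 8*l + w*(-l - 8)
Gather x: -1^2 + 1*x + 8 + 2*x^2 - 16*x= 2*x^2 - 15*x + 7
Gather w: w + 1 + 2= w + 3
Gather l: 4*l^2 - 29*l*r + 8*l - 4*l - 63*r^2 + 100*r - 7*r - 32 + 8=4*l^2 + l*(4 - 29*r) - 63*r^2 + 93*r - 24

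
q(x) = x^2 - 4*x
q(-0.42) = 1.86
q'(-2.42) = -8.84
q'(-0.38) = -4.76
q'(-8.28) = -20.56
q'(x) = 2*x - 4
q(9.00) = 45.00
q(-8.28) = 101.68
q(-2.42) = 15.54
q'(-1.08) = -6.16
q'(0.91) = -2.18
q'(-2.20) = -8.40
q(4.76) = 3.62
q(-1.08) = 5.49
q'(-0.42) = -4.84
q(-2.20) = 13.64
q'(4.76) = 5.52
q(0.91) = -2.81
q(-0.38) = 1.66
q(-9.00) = 117.00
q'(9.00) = 14.00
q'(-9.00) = -22.00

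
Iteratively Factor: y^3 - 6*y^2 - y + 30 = (y - 3)*(y^2 - 3*y - 10) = (y - 3)*(y + 2)*(y - 5)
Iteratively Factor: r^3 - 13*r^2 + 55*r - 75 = (r - 5)*(r^2 - 8*r + 15) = (r - 5)*(r - 3)*(r - 5)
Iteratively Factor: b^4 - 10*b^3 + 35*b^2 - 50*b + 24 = (b - 4)*(b^3 - 6*b^2 + 11*b - 6) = (b - 4)*(b - 3)*(b^2 - 3*b + 2) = (b - 4)*(b - 3)*(b - 2)*(b - 1)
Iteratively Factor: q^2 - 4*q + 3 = (q - 3)*(q - 1)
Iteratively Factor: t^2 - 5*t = (t)*(t - 5)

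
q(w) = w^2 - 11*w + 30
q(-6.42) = 141.84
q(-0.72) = 38.44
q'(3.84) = -3.32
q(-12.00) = 306.00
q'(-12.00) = -35.00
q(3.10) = 5.51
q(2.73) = 7.42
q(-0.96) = 41.48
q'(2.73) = -5.54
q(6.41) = 0.58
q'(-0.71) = -12.42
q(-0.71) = 38.31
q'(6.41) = 1.82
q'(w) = 2*w - 11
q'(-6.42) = -23.84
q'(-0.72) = -12.44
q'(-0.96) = -12.92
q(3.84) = 2.51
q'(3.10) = -4.80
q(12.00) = 42.00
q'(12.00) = 13.00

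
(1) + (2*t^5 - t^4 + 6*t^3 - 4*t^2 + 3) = 2*t^5 - t^4 + 6*t^3 - 4*t^2 + 4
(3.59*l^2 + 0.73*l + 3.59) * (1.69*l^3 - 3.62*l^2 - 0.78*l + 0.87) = 6.0671*l^5 - 11.7621*l^4 + 0.6243*l^3 - 10.4419*l^2 - 2.1651*l + 3.1233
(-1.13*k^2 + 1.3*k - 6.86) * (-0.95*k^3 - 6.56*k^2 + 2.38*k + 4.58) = 1.0735*k^5 + 6.1778*k^4 - 4.7004*k^3 + 42.9202*k^2 - 10.3728*k - 31.4188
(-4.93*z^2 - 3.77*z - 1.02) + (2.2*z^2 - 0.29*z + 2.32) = -2.73*z^2 - 4.06*z + 1.3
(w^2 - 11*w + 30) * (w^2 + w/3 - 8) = w^4 - 32*w^3/3 + 55*w^2/3 + 98*w - 240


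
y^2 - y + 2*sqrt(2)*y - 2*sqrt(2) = (y - 1)*(y + 2*sqrt(2))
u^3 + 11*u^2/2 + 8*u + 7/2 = (u + 1)^2*(u + 7/2)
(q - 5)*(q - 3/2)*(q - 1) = q^3 - 15*q^2/2 + 14*q - 15/2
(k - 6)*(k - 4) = k^2 - 10*k + 24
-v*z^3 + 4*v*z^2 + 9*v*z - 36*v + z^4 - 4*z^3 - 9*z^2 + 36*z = (-v + z)*(z - 4)*(z - 3)*(z + 3)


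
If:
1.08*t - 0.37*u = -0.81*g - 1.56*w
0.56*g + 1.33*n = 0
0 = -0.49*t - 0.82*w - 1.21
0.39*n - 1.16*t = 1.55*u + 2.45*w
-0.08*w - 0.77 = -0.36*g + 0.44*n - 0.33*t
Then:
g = 4.10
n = -1.73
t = -4.19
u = 1.08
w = 1.03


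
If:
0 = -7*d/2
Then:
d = 0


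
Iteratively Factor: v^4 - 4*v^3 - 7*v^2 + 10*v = (v - 1)*(v^3 - 3*v^2 - 10*v) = (v - 5)*(v - 1)*(v^2 + 2*v) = (v - 5)*(v - 1)*(v + 2)*(v)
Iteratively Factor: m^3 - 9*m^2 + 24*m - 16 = (m - 4)*(m^2 - 5*m + 4) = (m - 4)*(m - 1)*(m - 4)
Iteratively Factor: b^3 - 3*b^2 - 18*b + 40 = (b - 2)*(b^2 - b - 20) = (b - 5)*(b - 2)*(b + 4)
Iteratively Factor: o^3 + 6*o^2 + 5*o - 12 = (o + 4)*(o^2 + 2*o - 3) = (o + 3)*(o + 4)*(o - 1)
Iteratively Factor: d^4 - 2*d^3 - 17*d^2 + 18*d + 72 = (d + 2)*(d^3 - 4*d^2 - 9*d + 36) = (d - 3)*(d + 2)*(d^2 - d - 12) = (d - 3)*(d + 2)*(d + 3)*(d - 4)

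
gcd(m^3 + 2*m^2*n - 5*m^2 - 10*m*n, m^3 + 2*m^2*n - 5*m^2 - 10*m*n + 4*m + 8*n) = m + 2*n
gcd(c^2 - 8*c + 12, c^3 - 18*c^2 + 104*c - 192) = c - 6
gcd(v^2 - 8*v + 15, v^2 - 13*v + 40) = v - 5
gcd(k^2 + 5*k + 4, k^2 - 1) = k + 1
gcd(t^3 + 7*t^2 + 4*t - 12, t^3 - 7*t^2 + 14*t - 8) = t - 1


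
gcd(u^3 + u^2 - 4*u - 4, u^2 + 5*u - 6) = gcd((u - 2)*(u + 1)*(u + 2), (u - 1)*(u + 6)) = 1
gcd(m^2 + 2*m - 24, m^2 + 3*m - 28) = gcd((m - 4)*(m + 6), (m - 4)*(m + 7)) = m - 4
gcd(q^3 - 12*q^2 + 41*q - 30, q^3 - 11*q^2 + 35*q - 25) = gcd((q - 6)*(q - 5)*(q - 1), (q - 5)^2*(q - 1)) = q^2 - 6*q + 5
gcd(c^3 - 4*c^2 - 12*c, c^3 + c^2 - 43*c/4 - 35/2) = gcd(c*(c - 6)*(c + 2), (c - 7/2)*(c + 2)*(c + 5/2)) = c + 2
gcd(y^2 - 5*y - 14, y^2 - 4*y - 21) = y - 7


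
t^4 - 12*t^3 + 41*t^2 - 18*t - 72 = (t - 6)*(t - 4)*(t - 3)*(t + 1)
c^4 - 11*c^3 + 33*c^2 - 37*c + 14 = (c - 7)*(c - 2)*(c - 1)^2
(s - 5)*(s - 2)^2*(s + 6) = s^4 - 3*s^3 - 30*s^2 + 124*s - 120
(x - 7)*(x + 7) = x^2 - 49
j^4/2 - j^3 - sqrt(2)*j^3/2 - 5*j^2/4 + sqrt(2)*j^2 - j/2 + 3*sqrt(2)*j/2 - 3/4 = (j/2 + 1/2)*(j - 3)*(j - sqrt(2)/2)^2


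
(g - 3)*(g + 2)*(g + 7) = g^3 + 6*g^2 - 13*g - 42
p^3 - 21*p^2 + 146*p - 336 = (p - 8)*(p - 7)*(p - 6)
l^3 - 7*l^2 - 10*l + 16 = (l - 8)*(l - 1)*(l + 2)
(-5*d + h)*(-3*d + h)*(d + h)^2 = 15*d^4 + 22*d^3*h - 6*d*h^3 + h^4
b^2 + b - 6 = (b - 2)*(b + 3)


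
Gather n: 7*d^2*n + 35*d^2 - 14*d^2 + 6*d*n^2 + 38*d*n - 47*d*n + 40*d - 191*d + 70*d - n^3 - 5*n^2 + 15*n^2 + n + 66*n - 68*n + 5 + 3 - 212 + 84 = 21*d^2 - 81*d - n^3 + n^2*(6*d + 10) + n*(7*d^2 - 9*d - 1) - 120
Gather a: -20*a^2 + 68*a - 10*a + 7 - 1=-20*a^2 + 58*a + 6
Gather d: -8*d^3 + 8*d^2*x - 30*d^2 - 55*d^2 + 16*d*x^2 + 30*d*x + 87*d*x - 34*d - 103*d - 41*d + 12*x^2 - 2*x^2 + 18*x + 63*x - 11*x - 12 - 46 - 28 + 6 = -8*d^3 + d^2*(8*x - 85) + d*(16*x^2 + 117*x - 178) + 10*x^2 + 70*x - 80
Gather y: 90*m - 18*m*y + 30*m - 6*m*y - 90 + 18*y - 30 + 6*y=120*m + y*(24 - 24*m) - 120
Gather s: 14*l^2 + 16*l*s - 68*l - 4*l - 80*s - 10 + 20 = 14*l^2 - 72*l + s*(16*l - 80) + 10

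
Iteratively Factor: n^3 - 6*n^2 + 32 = (n - 4)*(n^2 - 2*n - 8) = (n - 4)^2*(n + 2)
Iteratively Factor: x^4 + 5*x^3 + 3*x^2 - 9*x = (x - 1)*(x^3 + 6*x^2 + 9*x) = (x - 1)*(x + 3)*(x^2 + 3*x) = x*(x - 1)*(x + 3)*(x + 3)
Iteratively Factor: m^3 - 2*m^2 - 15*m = (m)*(m^2 - 2*m - 15) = m*(m + 3)*(m - 5)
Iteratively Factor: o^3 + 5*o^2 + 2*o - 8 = (o + 4)*(o^2 + o - 2) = (o - 1)*(o + 4)*(o + 2)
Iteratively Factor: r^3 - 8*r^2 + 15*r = (r - 3)*(r^2 - 5*r) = r*(r - 3)*(r - 5)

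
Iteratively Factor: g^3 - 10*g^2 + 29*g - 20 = (g - 4)*(g^2 - 6*g + 5) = (g - 5)*(g - 4)*(g - 1)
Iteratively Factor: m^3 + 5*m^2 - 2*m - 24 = (m + 4)*(m^2 + m - 6) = (m - 2)*(m + 4)*(m + 3)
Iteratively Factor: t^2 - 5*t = (t)*(t - 5)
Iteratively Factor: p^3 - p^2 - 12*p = (p + 3)*(p^2 - 4*p) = (p - 4)*(p + 3)*(p)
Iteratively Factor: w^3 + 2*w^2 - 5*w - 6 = (w + 1)*(w^2 + w - 6) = (w - 2)*(w + 1)*(w + 3)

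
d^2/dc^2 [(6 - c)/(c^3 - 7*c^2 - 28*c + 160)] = 2*(-(c - 6)*(-3*c^2 + 14*c + 28)^2 + (3*c^2 - 14*c + (c - 6)*(3*c - 7) - 28)*(c^3 - 7*c^2 - 28*c + 160))/(c^3 - 7*c^2 - 28*c + 160)^3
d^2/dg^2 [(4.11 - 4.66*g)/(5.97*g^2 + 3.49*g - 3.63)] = (-(4.66*g - 4.11)*(11.94*g + 3.49)*(23.88*g + 6.98) + (166.9212*g - 16.5466)*(5.97*g^2 + 3.49*g - 3.63))/(5.97*g^2 + 3.49*g - 3.63)^3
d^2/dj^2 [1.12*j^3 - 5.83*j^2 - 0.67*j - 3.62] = 6.72*j - 11.66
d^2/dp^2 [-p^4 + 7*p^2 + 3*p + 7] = 14 - 12*p^2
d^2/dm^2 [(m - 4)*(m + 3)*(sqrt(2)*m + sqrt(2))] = 6*sqrt(2)*m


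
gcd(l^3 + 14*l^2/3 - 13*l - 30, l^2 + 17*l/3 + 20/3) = l + 5/3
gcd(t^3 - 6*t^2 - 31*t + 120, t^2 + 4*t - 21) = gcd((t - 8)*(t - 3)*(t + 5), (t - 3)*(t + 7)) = t - 3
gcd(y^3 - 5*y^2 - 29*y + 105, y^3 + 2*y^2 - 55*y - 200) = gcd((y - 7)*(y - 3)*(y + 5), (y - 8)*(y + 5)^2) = y + 5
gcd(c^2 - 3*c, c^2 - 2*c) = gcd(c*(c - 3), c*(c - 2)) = c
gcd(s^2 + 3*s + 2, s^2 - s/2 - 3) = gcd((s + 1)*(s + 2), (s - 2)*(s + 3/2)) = 1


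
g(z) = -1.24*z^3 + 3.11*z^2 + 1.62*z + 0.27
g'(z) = -3.72*z^2 + 6.22*z + 1.62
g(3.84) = -17.86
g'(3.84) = -29.35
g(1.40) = 5.23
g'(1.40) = 3.04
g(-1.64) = 11.45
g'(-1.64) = -18.59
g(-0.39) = 0.18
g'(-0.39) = -1.37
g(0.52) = 1.78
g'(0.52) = 3.85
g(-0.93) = 2.45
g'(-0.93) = -7.38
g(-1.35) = 6.80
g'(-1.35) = -13.56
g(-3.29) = 72.76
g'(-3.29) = -59.11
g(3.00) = -0.36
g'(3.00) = -13.20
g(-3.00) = 56.88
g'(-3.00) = -50.52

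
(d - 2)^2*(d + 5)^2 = d^4 + 6*d^3 - 11*d^2 - 60*d + 100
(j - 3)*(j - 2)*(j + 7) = j^3 + 2*j^2 - 29*j + 42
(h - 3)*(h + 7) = h^2 + 4*h - 21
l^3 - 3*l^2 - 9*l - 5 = (l - 5)*(l + 1)^2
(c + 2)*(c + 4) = c^2 + 6*c + 8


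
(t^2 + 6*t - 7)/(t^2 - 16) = (t^2 + 6*t - 7)/(t^2 - 16)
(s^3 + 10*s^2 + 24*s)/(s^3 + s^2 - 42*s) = (s^2 + 10*s + 24)/(s^2 + s - 42)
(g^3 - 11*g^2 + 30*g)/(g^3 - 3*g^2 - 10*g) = (g - 6)/(g + 2)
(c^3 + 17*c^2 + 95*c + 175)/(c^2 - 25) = (c^2 + 12*c + 35)/(c - 5)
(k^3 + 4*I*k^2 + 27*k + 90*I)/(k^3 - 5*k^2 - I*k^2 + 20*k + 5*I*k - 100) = (k^2 + 9*I*k - 18)/(k^2 + k*(-5 + 4*I) - 20*I)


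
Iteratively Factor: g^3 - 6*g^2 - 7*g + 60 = (g + 3)*(g^2 - 9*g + 20) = (g - 4)*(g + 3)*(g - 5)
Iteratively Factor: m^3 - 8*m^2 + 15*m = (m - 3)*(m^2 - 5*m) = m*(m - 3)*(m - 5)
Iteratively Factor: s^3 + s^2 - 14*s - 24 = (s + 3)*(s^2 - 2*s - 8) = (s + 2)*(s + 3)*(s - 4)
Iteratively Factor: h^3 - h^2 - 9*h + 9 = (h + 3)*(h^2 - 4*h + 3) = (h - 3)*(h + 3)*(h - 1)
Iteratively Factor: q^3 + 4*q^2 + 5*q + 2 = (q + 2)*(q^2 + 2*q + 1) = (q + 1)*(q + 2)*(q + 1)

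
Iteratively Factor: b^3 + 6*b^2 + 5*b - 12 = (b - 1)*(b^2 + 7*b + 12) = (b - 1)*(b + 3)*(b + 4)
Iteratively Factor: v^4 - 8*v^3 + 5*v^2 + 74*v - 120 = (v - 4)*(v^3 - 4*v^2 - 11*v + 30) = (v - 4)*(v - 2)*(v^2 - 2*v - 15) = (v - 5)*(v - 4)*(v - 2)*(v + 3)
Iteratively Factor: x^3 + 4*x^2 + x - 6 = (x + 2)*(x^2 + 2*x - 3) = (x - 1)*(x + 2)*(x + 3)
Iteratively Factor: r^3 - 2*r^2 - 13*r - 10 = (r + 1)*(r^2 - 3*r - 10) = (r - 5)*(r + 1)*(r + 2)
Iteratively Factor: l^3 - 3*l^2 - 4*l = (l + 1)*(l^2 - 4*l) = l*(l + 1)*(l - 4)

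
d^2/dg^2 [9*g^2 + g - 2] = 18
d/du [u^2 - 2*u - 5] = 2*u - 2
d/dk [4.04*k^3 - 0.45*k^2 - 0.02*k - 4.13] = 12.12*k^2 - 0.9*k - 0.02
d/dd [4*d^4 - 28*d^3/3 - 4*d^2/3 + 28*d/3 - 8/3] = 16*d^3 - 28*d^2 - 8*d/3 + 28/3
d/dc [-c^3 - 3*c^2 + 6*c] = -3*c^2 - 6*c + 6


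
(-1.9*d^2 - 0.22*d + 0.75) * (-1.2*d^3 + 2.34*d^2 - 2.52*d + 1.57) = 2.28*d^5 - 4.182*d^4 + 3.3732*d^3 - 0.6736*d^2 - 2.2354*d + 1.1775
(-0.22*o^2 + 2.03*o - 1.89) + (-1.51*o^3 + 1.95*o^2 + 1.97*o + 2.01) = -1.51*o^3 + 1.73*o^2 + 4.0*o + 0.12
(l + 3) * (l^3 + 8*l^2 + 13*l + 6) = l^4 + 11*l^3 + 37*l^2 + 45*l + 18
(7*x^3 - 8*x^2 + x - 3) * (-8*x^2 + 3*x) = -56*x^5 + 85*x^4 - 32*x^3 + 27*x^2 - 9*x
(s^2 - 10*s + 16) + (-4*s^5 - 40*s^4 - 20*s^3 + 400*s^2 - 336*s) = -4*s^5 - 40*s^4 - 20*s^3 + 401*s^2 - 346*s + 16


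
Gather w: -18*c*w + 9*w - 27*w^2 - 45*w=-27*w^2 + w*(-18*c - 36)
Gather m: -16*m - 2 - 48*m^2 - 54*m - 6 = -48*m^2 - 70*m - 8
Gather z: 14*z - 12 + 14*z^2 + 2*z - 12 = 14*z^2 + 16*z - 24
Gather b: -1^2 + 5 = 4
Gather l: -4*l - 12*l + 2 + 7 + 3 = 12 - 16*l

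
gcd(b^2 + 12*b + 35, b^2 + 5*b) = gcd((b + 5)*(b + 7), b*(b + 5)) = b + 5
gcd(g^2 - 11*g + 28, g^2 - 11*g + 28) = g^2 - 11*g + 28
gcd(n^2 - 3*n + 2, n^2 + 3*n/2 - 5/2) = n - 1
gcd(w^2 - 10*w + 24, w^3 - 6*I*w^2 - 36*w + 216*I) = w - 6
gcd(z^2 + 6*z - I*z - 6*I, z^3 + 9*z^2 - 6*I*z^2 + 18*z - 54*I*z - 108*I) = z + 6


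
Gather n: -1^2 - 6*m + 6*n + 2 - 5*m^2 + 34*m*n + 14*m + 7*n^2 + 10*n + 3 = -5*m^2 + 8*m + 7*n^2 + n*(34*m + 16) + 4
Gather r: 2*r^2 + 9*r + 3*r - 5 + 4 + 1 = 2*r^2 + 12*r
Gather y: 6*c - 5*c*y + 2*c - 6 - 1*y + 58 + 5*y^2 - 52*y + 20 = 8*c + 5*y^2 + y*(-5*c - 53) + 72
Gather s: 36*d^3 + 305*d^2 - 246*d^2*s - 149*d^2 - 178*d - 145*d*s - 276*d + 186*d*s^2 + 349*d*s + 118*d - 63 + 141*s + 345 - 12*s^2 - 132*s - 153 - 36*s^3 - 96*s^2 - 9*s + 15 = 36*d^3 + 156*d^2 - 336*d - 36*s^3 + s^2*(186*d - 108) + s*(-246*d^2 + 204*d) + 144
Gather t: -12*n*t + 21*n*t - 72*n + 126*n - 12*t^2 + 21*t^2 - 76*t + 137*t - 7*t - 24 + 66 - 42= 54*n + 9*t^2 + t*(9*n + 54)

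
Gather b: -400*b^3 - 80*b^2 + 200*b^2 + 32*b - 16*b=-400*b^3 + 120*b^2 + 16*b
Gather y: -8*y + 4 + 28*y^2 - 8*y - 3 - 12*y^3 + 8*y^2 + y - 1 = -12*y^3 + 36*y^2 - 15*y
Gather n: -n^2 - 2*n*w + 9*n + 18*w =-n^2 + n*(9 - 2*w) + 18*w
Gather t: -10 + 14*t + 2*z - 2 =14*t + 2*z - 12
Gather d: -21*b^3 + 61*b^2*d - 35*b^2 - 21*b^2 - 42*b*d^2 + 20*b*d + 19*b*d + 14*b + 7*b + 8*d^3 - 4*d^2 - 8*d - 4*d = -21*b^3 - 56*b^2 + 21*b + 8*d^3 + d^2*(-42*b - 4) + d*(61*b^2 + 39*b - 12)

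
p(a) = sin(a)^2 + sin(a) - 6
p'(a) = 2*sin(a)*cos(a) + cos(a)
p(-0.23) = -6.18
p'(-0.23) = 0.53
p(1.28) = -4.12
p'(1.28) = 0.84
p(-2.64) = -6.25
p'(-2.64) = -0.03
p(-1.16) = -6.08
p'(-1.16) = -0.33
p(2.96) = -5.79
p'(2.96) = -1.34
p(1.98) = -4.24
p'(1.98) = -1.13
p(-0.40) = -6.24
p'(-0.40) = 0.20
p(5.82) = -6.25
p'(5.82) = 0.10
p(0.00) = -6.00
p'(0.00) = 1.00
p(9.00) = -5.42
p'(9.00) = -1.66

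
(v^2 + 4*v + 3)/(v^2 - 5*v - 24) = (v + 1)/(v - 8)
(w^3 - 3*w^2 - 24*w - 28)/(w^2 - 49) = (w^2 + 4*w + 4)/(w + 7)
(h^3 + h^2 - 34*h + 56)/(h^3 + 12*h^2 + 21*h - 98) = (h - 4)/(h + 7)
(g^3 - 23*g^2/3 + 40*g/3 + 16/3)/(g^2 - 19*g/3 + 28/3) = (3*g^2 - 11*g - 4)/(3*g - 7)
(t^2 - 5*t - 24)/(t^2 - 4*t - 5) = (-t^2 + 5*t + 24)/(-t^2 + 4*t + 5)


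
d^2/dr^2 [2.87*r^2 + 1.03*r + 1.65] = 5.74000000000000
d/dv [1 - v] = -1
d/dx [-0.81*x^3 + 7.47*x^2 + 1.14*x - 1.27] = -2.43*x^2 + 14.94*x + 1.14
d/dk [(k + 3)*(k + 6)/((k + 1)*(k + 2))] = 2*(-3*k^2 - 16*k - 18)/(k^4 + 6*k^3 + 13*k^2 + 12*k + 4)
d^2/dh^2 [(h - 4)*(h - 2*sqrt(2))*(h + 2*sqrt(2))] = 6*h - 8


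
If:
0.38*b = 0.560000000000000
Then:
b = 1.47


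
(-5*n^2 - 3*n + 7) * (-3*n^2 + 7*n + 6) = 15*n^4 - 26*n^3 - 72*n^2 + 31*n + 42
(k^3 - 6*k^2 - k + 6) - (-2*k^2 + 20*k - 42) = k^3 - 4*k^2 - 21*k + 48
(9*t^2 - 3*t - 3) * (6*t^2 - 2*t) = 54*t^4 - 36*t^3 - 12*t^2 + 6*t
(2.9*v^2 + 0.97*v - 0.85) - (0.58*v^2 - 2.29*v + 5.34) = 2.32*v^2 + 3.26*v - 6.19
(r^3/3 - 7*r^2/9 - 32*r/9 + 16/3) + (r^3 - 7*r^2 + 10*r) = 4*r^3/3 - 70*r^2/9 + 58*r/9 + 16/3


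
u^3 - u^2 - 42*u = u*(u - 7)*(u + 6)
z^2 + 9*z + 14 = (z + 2)*(z + 7)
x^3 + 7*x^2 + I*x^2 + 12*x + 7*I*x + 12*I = (x + 3)*(x + 4)*(x + I)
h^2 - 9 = (h - 3)*(h + 3)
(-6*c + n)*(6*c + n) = -36*c^2 + n^2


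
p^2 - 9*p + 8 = (p - 8)*(p - 1)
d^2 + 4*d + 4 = (d + 2)^2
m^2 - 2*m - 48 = (m - 8)*(m + 6)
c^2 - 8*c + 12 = (c - 6)*(c - 2)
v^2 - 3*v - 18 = (v - 6)*(v + 3)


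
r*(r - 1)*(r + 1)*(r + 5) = r^4 + 5*r^3 - r^2 - 5*r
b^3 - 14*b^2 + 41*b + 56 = (b - 8)*(b - 7)*(b + 1)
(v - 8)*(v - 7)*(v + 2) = v^3 - 13*v^2 + 26*v + 112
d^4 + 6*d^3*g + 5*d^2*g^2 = d^2*(d + g)*(d + 5*g)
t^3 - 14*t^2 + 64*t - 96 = (t - 6)*(t - 4)^2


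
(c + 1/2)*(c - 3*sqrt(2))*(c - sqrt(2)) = c^3 - 4*sqrt(2)*c^2 + c^2/2 - 2*sqrt(2)*c + 6*c + 3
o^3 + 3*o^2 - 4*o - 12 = (o - 2)*(o + 2)*(o + 3)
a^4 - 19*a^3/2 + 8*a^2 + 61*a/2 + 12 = (a - 8)*(a - 3)*(a + 1/2)*(a + 1)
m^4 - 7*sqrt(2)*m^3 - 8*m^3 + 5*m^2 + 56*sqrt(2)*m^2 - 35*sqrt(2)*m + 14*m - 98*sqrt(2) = (m - 7)*(m - 2)*(m + 1)*(m - 7*sqrt(2))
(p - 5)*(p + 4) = p^2 - p - 20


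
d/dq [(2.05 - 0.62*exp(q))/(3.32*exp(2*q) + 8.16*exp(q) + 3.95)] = (2.0584*exp(2*q) - 13.612*exp(q) - 19.177)*exp(q)/(11.0224*exp(4*q) + 54.1824*exp(3*q) + 92.8136*exp(2*q) + 64.464*exp(q) + 15.6025)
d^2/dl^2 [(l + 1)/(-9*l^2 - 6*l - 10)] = 6*(-12*(l + 1)*(3*l + 1)^2 + (9*l + 5)*(9*l^2 + 6*l + 10))/(9*l^2 + 6*l + 10)^3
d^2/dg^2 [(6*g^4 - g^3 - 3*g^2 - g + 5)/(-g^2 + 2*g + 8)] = 2*(-6*g^6 + 36*g^5 + 72*g^4 - 749*g^3 - 2199*g^2 + 246*g + 116)/(g^6 - 6*g^5 - 12*g^4 + 88*g^3 + 96*g^2 - 384*g - 512)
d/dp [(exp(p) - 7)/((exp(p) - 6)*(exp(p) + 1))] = (-exp(2*p) + 14*exp(p) - 41)*exp(p)/(exp(4*p) - 10*exp(3*p) + 13*exp(2*p) + 60*exp(p) + 36)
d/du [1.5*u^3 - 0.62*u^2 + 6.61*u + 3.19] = 4.5*u^2 - 1.24*u + 6.61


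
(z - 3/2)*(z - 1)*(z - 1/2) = z^3 - 3*z^2 + 11*z/4 - 3/4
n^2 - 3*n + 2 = (n - 2)*(n - 1)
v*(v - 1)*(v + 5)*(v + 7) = v^4 + 11*v^3 + 23*v^2 - 35*v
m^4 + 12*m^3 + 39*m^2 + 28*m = m*(m + 1)*(m + 4)*(m + 7)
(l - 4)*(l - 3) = l^2 - 7*l + 12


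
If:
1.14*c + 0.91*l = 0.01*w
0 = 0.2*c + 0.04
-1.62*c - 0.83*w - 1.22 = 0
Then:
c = -0.20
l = 0.24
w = -1.08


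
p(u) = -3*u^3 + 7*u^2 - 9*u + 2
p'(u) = -9*u^2 + 14*u - 9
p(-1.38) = 35.64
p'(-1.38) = -45.46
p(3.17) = -51.75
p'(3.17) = -55.06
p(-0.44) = 7.57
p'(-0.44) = -16.90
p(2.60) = -26.81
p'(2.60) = -33.44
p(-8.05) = 2093.05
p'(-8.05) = -704.92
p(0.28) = -0.04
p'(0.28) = -5.79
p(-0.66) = 11.85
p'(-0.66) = -22.16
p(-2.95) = 166.48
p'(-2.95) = -128.62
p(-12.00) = 6302.00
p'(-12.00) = -1473.00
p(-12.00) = 6302.00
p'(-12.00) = -1473.00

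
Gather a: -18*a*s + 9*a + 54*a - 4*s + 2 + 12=a*(63 - 18*s) - 4*s + 14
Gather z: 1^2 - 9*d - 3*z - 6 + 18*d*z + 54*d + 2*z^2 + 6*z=45*d + 2*z^2 + z*(18*d + 3) - 5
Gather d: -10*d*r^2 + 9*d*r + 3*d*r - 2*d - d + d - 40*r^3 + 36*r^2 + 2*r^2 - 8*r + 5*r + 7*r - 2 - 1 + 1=d*(-10*r^2 + 12*r - 2) - 40*r^3 + 38*r^2 + 4*r - 2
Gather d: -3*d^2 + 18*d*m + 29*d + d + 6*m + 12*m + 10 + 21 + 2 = -3*d^2 + d*(18*m + 30) + 18*m + 33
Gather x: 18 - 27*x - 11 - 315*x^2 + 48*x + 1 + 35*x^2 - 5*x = -280*x^2 + 16*x + 8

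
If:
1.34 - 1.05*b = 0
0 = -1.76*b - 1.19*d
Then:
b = 1.28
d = -1.89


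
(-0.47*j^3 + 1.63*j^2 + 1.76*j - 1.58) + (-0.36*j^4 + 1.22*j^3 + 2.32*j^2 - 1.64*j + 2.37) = -0.36*j^4 + 0.75*j^3 + 3.95*j^2 + 0.12*j + 0.79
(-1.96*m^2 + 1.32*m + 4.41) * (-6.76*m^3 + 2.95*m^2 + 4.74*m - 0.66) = 13.2496*m^5 - 14.7052*m^4 - 35.208*m^3 + 20.5599*m^2 + 20.0322*m - 2.9106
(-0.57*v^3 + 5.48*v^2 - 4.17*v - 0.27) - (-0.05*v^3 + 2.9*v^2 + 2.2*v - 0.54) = -0.52*v^3 + 2.58*v^2 - 6.37*v + 0.27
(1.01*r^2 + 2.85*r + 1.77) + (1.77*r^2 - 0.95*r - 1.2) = 2.78*r^2 + 1.9*r + 0.57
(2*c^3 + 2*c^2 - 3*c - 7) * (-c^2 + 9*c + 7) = -2*c^5 + 16*c^4 + 35*c^3 - 6*c^2 - 84*c - 49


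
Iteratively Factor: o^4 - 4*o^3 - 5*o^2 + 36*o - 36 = (o - 2)*(o^3 - 2*o^2 - 9*o + 18) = (o - 2)^2*(o^2 - 9) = (o - 2)^2*(o + 3)*(o - 3)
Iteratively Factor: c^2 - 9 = (c + 3)*(c - 3)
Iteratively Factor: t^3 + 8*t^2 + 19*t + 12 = (t + 1)*(t^2 + 7*t + 12) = (t + 1)*(t + 3)*(t + 4)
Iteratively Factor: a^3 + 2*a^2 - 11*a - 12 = (a + 1)*(a^2 + a - 12) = (a + 1)*(a + 4)*(a - 3)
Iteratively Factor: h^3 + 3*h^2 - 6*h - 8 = (h + 1)*(h^2 + 2*h - 8) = (h + 1)*(h + 4)*(h - 2)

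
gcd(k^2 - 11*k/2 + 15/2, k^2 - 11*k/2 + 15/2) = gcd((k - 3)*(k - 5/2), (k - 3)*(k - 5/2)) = k^2 - 11*k/2 + 15/2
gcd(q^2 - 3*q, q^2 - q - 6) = q - 3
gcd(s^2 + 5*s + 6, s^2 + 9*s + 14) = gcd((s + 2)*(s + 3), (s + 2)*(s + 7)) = s + 2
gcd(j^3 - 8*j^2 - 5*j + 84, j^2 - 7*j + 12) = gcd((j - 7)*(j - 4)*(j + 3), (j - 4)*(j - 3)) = j - 4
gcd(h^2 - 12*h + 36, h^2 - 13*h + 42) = h - 6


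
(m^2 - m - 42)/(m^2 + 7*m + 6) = (m - 7)/(m + 1)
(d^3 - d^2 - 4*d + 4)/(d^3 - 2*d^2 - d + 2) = (d + 2)/(d + 1)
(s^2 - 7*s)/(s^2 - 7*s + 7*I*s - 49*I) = s/(s + 7*I)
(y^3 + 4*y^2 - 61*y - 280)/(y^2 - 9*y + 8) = (y^2 + 12*y + 35)/(y - 1)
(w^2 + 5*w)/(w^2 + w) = (w + 5)/(w + 1)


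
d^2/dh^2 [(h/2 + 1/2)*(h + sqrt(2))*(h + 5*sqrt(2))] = 3*h + 1 + 6*sqrt(2)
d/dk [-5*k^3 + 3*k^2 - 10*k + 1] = -15*k^2 + 6*k - 10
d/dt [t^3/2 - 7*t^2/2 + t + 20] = 3*t^2/2 - 7*t + 1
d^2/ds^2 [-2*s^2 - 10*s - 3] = -4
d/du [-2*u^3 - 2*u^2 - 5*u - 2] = -6*u^2 - 4*u - 5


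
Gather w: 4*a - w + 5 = 4*a - w + 5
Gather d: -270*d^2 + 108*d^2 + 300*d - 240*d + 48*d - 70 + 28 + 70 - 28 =-162*d^2 + 108*d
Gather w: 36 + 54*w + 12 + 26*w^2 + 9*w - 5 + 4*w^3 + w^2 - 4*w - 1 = 4*w^3 + 27*w^2 + 59*w + 42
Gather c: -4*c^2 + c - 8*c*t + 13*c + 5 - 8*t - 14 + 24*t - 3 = -4*c^2 + c*(14 - 8*t) + 16*t - 12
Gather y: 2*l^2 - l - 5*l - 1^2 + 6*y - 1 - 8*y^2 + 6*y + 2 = 2*l^2 - 6*l - 8*y^2 + 12*y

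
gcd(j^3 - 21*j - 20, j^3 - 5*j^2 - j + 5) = j^2 - 4*j - 5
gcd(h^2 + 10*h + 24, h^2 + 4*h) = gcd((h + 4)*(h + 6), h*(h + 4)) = h + 4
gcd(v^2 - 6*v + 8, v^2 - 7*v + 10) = v - 2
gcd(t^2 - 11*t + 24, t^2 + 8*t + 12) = 1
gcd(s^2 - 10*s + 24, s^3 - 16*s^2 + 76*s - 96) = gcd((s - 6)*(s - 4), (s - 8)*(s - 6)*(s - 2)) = s - 6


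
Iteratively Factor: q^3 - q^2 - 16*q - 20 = (q - 5)*(q^2 + 4*q + 4) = (q - 5)*(q + 2)*(q + 2)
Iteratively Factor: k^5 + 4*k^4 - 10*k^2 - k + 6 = (k + 3)*(k^4 + k^3 - 3*k^2 - k + 2) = (k + 1)*(k + 3)*(k^3 - 3*k + 2) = (k - 1)*(k + 1)*(k + 3)*(k^2 + k - 2) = (k - 1)*(k + 1)*(k + 2)*(k + 3)*(k - 1)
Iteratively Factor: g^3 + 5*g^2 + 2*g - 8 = (g + 4)*(g^2 + g - 2) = (g + 2)*(g + 4)*(g - 1)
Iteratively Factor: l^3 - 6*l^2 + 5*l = (l)*(l^2 - 6*l + 5) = l*(l - 5)*(l - 1)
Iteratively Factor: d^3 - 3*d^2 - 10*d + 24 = (d - 2)*(d^2 - d - 12) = (d - 4)*(d - 2)*(d + 3)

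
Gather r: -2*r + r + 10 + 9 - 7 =12 - r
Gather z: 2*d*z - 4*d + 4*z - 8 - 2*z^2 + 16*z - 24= -4*d - 2*z^2 + z*(2*d + 20) - 32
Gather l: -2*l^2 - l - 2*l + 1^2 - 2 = -2*l^2 - 3*l - 1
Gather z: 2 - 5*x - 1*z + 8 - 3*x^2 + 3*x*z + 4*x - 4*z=-3*x^2 - x + z*(3*x - 5) + 10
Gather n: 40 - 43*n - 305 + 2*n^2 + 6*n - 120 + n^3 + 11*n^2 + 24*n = n^3 + 13*n^2 - 13*n - 385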